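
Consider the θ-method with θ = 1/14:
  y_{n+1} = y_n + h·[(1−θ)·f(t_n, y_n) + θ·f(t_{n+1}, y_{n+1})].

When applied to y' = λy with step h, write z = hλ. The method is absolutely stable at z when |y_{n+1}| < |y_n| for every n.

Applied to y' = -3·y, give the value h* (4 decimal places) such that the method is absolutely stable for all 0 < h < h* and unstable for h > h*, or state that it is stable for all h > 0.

Test eqn y'=λy, z=hλ:
  y_{n+1} = y_n + z·[13/14·y_n + 1/14·y_{n+1}] ⇒ (1 − 1/14z)y_{n+1} = (1 + 13/14z)y_n
  R(z) = (1 + 13/14z)/(1 − 1/14z).

Boundary: |R(x)|=1, x<0.
x=-0.45: |R|=0.5640
R=−1: 1+13/14x = −1+1/14x ⇒ -6/7x=2 ⇒ x=2/(-6/7)=-2.3333
Confirm numerically:
  x=-1.554: |R|=0.39874 <1
  x=-1.035: |R|=0.03625 <1
  x=-0.960: |R|=0.10160 <1
  x=-2.892: |R|=1.39687 >1
  x=-2.859: |R|=1.37416 >1
  x=-2.568: |R|=1.16997 >1
So |R|<1 on (-2.3333, 0).

(-2.3333,0); λ=-3 ⇒ h* = (7/3)/3 = 0.7778.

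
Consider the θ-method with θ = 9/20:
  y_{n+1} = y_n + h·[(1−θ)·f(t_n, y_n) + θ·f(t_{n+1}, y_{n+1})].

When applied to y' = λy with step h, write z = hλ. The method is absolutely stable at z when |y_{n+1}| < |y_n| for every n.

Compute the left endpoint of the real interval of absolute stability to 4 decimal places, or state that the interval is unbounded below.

Test eqn y'=λy, z=hλ:
  y_{n+1} = y_n + z·[11/20·y_n + 9/20·y_{n+1}] ⇒ (1 − 9/20z)y_{n+1} = (1 + 11/20z)y_n
  R(z) = (1 + 11/20z)/(1 − 9/20z).

Need |R(x)|<1, x<0.
x=-0.47: |R|=0.6121
R=−1: 1+11/20x = −1+9/20x ⇒ -1/10x=2 ⇒ x=2/(-1/10)=-20.0000
Confirm numerically:
  x=-16.455: |R|=0.95782 <1
  x=-15.569: |R|=0.94465 <1
  x=-14.965: |R|=0.93490 <1
  x=-12.195: |R|=0.87970 <1
  x=-20.533: |R|=1.00521 >1
  x=-20.478: |R|=1.00468 >1
So |R|<1 on (-20.0000, 0).

z* = -20.0000.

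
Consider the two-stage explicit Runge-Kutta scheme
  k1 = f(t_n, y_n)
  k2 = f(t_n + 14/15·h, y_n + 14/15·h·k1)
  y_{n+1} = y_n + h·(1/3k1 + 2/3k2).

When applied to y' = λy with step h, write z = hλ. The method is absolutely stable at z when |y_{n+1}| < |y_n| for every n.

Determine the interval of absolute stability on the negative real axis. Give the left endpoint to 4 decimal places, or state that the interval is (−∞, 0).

(-1.6071, 0).

Test eqn y'=λy, z=hλ:
  k1=λy_n ⇒ h·k1=z·y_n;  k2=λ(1+14/15z)y_n ⇒ h·k2=z(1+14/15z)y_n
  y_{n+1}/y_n = 1 + 1/3z + 2/3z(1+14/15z) = 1 + z + 28/45z²
  R(z) = 1 + z + 28/45z².

Solve |R(x)|<1 on ℝ⁻.
x=-0.79: |R|=0.5983
R=1: x+28/45x²=0 ⇒ x=−45/28=-1.6071; min R=1−1/(4·28/45)=0.5982>−1
Confirm numerically:
  x=-1.470: |R|=0.87456 <1
  x=-1.028: |R|=0.62955 <1
  x=-0.984: |R|=0.61847 <1
  x=-1.878: |R|=1.31651 >1
  x=-1.783: |R|=1.19510 >1
Stable set (-1.6071, 0).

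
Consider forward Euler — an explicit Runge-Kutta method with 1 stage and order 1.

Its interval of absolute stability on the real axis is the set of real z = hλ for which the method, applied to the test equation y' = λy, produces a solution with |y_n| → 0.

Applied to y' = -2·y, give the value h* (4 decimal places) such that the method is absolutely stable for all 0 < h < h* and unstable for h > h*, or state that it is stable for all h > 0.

(-2.0000,0); λ=-2 ⇒ h* = 1.0000.

Test eqn y'=λy, z=hλ:
  order 1, 1-stage ⇒ R(z)=1+z
  (e.g. R(-0.62)=0.38000, |R|=0.38000)

Find x<0 with |R(x)|<1.
x=-0.62: |R|=0.3800
|R(-1.99)|=0.9900 |R(-1.68)|=0.6800 |R(-0.83)|=0.1700
Bisect:
  x_lo=-2.7016 |R|=1.7016  x_hi=-0.3991 |R|=0.6009
  mid=-1.55036 |R|=0.55036 →hi
  mid=-2.12600 |R|=1.12600 →lo
  mid=-1.83818 |R|=0.83818 →hi
  mid=-1.98209 |R|=0.98209 →hi
  mid=-2.05404 |R|=1.05404 →lo
  mid=-2.01807 |R|=1.01807 →lo
  mid=-2.00008 |R|=1.00008 →lo
  mid=-1.99108 |R|=0.99108 →hi
  ...
  [-2.00008,-1.99994] ⇒ x*=-2.0000
So |R|<1 on (-2.0000, 0).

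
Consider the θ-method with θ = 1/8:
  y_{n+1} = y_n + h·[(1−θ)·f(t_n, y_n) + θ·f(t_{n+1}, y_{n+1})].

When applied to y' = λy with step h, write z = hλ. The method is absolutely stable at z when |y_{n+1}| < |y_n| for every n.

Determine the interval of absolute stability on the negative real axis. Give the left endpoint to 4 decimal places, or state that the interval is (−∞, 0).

Set f=λy, z=hλ:
  y_{n+1} = y_n + z·[7/8·y_n + 1/8·y_{n+1}] ⇒ (1 − 1/8z)y_{n+1} = (1 + 7/8z)y_n
  so R(z) = (1 + 7/8z)/(1 − 1/8z).

Boundary: |R(x)|=1, x<0.
x=-1.5: |R|=0.2632
R=−1: 1+7/8x = −1+1/8x ⇒ -3/4x=2 ⇒ x=2/(-3/4)=-2.6667
Confirm numerically:
  x=-2.371: |R|=0.82895 <1
  x=-2.153: |R|=0.69644 <1
  x=-1.940: |R|=0.56137 <1
  x=-1.162: |R|=0.01463 <1
  x=-3.203: |R|=1.28724 >1
  x=-3.198: |R|=1.28469 >1
  x=-3.136: |R|=1.25287 >1
Interval (-2.6667, 0).

(-2.6667, 0).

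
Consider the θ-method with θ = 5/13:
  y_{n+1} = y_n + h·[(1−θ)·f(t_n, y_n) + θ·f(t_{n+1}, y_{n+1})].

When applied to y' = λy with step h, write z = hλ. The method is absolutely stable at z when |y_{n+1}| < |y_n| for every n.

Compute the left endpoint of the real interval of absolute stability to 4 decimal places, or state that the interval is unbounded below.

Test eqn y'=λy, z=hλ:
  y_{n+1} = y_n + z·[8/13·y_n + 5/13·y_{n+1}] ⇒ (1 − 5/13z)y_{n+1} = (1 + 8/13z)y_n
  R(z) = (1 + 8/13z)/(1 − 5/13z).

Solve |R(x)|<1 on ℝ⁻.
x=-1.75: |R|=0.0460
R=−1: 1+8/13x = −1+5/13x ⇒ -3/13x=2 ⇒ x=2/(-3/13)=-8.6667
Confirm numerically:
  x=-7.367: |R|=0.92176 <1
  x=-6.967: |R|=0.89340 <1
  x=-6.196: |R|=0.83147 <1
  x=-9.197: |R|=1.02697 >1
  x=-9.099: |R|=1.02217 >1
  x=-8.727: |R|=1.00320 >1
So |R|<1 on (-8.6667, 0).

left endpoint -8.6667.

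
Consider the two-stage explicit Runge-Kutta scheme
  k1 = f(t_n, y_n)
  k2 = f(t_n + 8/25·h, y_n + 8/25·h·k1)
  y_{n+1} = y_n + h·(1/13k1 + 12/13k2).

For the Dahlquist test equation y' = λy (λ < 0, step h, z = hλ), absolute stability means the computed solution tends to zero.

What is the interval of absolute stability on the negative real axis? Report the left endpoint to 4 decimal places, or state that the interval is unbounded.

Set f=λy, z=hλ:
  k1=λy_n ⇒ h·k1=z·y_n;  k2=λ(1+8/25z)y_n ⇒ h·k2=z(1+8/25z)y_n
  y_{n+1}/y_n = 1 + 1/13z + 12/13z(1+8/25z) = 1 + z + 96/325z²
  R(z) = 1 + z + 96/325z².

Boundary: |R(x)|=1, x<0.
x=-1.47: |R|=0.1683
R=1: x+96/325x²=0 ⇒ x=−325/96=-3.3854; min R=1−1/(4·96/325)=0.1536>−1
Confirm numerically:
  x=-2.524: |R|=0.35777 <1
  x=-2.001: |R|=0.18172 <1
  x=-1.749: |R|=0.15458 <1
  x=-1.672: |R|=0.15377 <1
  x=-3.869: |R|=1.55266 >1
  x=-3.609: |R|=1.23835 >1
  x=-3.578: |R|=1.20354 >1
So |R|<1 on (-3.3854, 0).

(-3.3854, 0).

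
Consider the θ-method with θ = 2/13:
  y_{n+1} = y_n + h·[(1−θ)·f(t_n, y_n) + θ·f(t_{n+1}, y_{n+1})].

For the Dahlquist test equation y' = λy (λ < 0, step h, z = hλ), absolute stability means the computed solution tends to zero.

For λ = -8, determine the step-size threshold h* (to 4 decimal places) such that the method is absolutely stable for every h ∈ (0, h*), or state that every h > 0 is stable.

(-2.8889,0); λ=-8 ⇒ h* = (26/9)/8 = 0.3611.

With y'=λy (z=hλ):
  y_{n+1} = y_n + z·[11/13·y_n + 2/13·y_{n+1}] ⇒ (1 − 2/13z)y_{n+1} = (1 + 11/13z)y_n
  R(z) = (1 + 11/13z)/(1 − 2/13z).

Solve |R(x)|<1 on ℝ⁻.
x=-1.5: |R|=0.2187
R=−1: 1+11/13x = −1+2/13x ⇒ -9/13x=2 ⇒ x=2/(-9/13)=-2.8889
Confirm numerically:
  x=-2.648: |R|=0.88150 <1
  x=-2.498: |R|=0.80451 <1
  x=-2.296: |R|=0.69668 <1
  x=-3.201: |R|=1.14478 >1
  x=-3.044: |R|=1.07313 >1
So |R|<1 on (-2.8889, 0).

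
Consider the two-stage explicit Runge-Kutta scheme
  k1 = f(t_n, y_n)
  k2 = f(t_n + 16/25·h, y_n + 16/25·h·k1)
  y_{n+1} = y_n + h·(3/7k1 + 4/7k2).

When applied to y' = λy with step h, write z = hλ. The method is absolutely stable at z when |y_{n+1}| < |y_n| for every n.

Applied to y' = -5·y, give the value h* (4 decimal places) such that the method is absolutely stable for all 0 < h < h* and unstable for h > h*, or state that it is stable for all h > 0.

(-2.7344,0); λ=-5 ⇒ h* = (175/64)/5 = 0.5469.

Set f=λy, z=hλ:
  k1=λy_n ⇒ h·k1=z·y_n;  k2=λ(1+16/25z)y_n ⇒ h·k2=z(1+16/25z)y_n
  y_{n+1}/y_n = 1 + 3/7z + 4/7z(1+16/25z) = 1 + z + 64/175z²
  Hence R(z) = 1 + z + 64/175z².

Solve |R(x)|<1 on ℝ⁻.
x=-1.21: |R|=0.3254
R=1: x+64/175x²=0 ⇒ x=−175/64=-2.7344; min R=1−1/(4·64/175)=0.3164>−1
Confirm numerically:
  x=-2.215: |R|=0.57928 <1
  x=-1.531: |R|=0.32622 <1
  x=-1.461: |R|=0.31962 <1
  x=-3.258: |R|=1.62390 >1
  x=-2.832: |R|=1.10111 >1
Interval (-2.7344, 0).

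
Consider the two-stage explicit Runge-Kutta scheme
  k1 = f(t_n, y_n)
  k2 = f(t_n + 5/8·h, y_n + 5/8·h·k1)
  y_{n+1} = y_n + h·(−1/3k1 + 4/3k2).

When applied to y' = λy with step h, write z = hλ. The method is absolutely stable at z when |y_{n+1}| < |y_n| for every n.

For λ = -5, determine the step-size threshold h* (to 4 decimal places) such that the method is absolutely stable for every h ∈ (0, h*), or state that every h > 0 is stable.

(-1.2000,0); λ=-5 ⇒ h* = (6/5)/5 = 0.2400.

Set f=λy, z=hλ:
  k1=λy_n ⇒ h·k1=z·y_n;  k2=λ(1+5/8z)y_n ⇒ h·k2=z(1+5/8z)y_n
  y_{n+1}/y_n = 1 − 1/3z + 4/3z(1+5/8z) = 1 + z + 5/6z²
  Hence R(z) = 1 + z + 5/6z².

Boundary: |R(x)|=1, x<0.
x=-1.03: |R|=0.8541
R=1: x+5/6x²=0 ⇒ x=−6/5=-1.2000; min R=1−1/(4·5/6)=0.7000>−1
Confirm numerically:
  x=-1.066: |R|=0.88096 <1
  x=-0.811: |R|=0.73710 <1
  x=-0.767: |R|=0.72324 <1
  x=-0.637: |R|=0.70114 <1
  x=-1.495: |R|=1.36752 >1
  x=-1.440: |R|=1.28800 >1
Interval (-1.2000, 0).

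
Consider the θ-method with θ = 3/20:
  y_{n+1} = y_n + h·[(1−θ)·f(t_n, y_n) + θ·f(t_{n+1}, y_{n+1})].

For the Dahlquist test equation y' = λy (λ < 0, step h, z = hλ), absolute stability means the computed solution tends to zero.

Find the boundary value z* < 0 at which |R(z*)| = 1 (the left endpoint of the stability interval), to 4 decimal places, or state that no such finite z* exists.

left endpoint -2.8571.

With y'=λy (z=hλ):
  y_{n+1} = y_n + z·[17/20·y_n + 3/20·y_{n+1}] ⇒ (1 − 3/20z)y_{n+1} = (1 + 17/20z)y_n
  R(z) = (1 + 17/20z)/(1 − 3/20z).

Boundary: |R(x)|=1, x<0.
x=-1.51: |R|=0.2311
R=−1: 1+17/20x = −1+3/20x ⇒ -7/10x=2 ⇒ x=2/(-7/10)=-2.8571
Confirm numerically:
  x=-2.595: |R|=0.86791 <1
  x=-1.359: |R|=0.12888 <1
  x=-1.352: |R|=0.12404 <1
  x=-1.183: |R|=0.00471 <1
  x=-3.385: |R|=1.24507 >1
  x=-3.180: |R|=1.15301 >1
  x=-3.019: |R|=1.07798 >1
Stable set (-2.8571, 0).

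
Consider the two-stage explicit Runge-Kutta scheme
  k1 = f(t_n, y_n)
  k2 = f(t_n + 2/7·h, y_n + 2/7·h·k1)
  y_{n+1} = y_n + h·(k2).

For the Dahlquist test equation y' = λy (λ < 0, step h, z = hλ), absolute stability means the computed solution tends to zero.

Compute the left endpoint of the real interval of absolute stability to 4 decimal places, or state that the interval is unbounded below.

z* = -3.5000.

With y'=λy (z=hλ):
  k1=λy_n ⇒ h·k1=z·y_n;  k2=λ(1+2/7z)y_n ⇒ h·k2=z(1+2/7z)y_n
  y_{n+1}/y_n = 1 + z(1+2/7z) = 1 + z + 2/7z²
  R(z) = 1 + z + 2/7z².

Need |R(x)|<1, x<0.
x=-1.42: |R|=0.1561
R=1: x+2/7x²=0 ⇒ x=−7/2=-3.5000; min R=1−1/(4·2/7)=0.1250>−1
Confirm numerically:
  x=-2.900: |R|=0.50286 <1
  x=-2.818: |R|=0.45089 <1
  x=-2.621: |R|=0.34175 <1
  x=-2.470: |R|=0.27311 <1
  x=-3.956: |R|=1.51541 >1
  x=-3.678: |R|=1.18705 >1
  x=-3.543: |R|=1.04353 >1
Stable set (-3.5000, 0).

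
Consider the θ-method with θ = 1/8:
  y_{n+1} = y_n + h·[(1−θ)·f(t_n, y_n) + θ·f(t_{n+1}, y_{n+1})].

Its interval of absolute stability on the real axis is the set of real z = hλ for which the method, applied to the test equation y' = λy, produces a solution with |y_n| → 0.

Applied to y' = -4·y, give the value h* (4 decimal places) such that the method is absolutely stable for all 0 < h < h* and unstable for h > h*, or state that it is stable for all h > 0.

On y'=λy, z=hλ:
  y_{n+1} = y_n + z·[7/8·y_n + 1/8·y_{n+1}] ⇒ (1 − 1/8z)y_{n+1} = (1 + 7/8z)y_n
  ⇒ R(z) = (1 + 7/8z)/(1 − 1/8z).

Need |R(x)|<1, x<0.
x=-0.48: |R|=0.5472
R=−1: 1+7/8x = −1+1/8x ⇒ -3/4x=2 ⇒ x=2/(-3/4)=-2.6667
Confirm numerically:
  x=-2.279: |R|=0.77371 <1
  x=-1.987: |R|=0.59167 <1
  x=-1.722: |R|=0.41699 <1
  x=-1.376: |R|=0.17406 <1
  x=-3.218: |R|=1.29488 >1
  x=-2.858: |R|=1.10573 >1
  x=-2.725: |R|=1.03263 >1
Interval (-2.6667, 0).

(-2.6667,0); λ=-4 ⇒ h* = (8/3)/4 = 0.6667.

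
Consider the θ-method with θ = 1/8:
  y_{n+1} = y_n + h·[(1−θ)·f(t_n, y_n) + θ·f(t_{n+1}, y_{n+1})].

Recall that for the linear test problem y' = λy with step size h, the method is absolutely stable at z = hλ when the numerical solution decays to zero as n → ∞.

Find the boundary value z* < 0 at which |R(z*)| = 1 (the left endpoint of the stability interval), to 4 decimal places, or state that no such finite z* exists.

With y'=λy (z=hλ):
  y_{n+1} = y_n + z·[7/8·y_n + 1/8·y_{n+1}] ⇒ (1 − 1/8z)y_{n+1} = (1 + 7/8z)y_n
  so R(z) = (1 + 7/8z)/(1 − 1/8z).

Find x<0 with |R(x)|<1.
x=-0.78: |R|=0.2893
R=−1: 1+7/8x = −1+1/8x ⇒ -3/4x=2 ⇒ x=2/(-3/4)=-2.6667
Confirm numerically:
  x=-2.161: |R|=0.70141 <1
  x=-1.985: |R|=0.59039 <1
  x=-1.905: |R|=0.53862 <1
  x=-1.673: |R|=0.38365 <1
  x=-3.029: |R|=1.19712 >1
  x=-3.003: |R|=1.18340 >1
  x=-2.903: |R|=1.13006 >1
Stable set (-2.6667, 0).

z* = -2.6667.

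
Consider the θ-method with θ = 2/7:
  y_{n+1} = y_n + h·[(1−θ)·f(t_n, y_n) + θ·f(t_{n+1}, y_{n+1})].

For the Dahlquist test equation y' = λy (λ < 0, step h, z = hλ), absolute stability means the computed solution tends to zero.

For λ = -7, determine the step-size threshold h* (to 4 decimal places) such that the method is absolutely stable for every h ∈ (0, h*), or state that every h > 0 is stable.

Test eqn y'=λy, z=hλ:
  y_{n+1} = y_n + z·[5/7·y_n + 2/7·y_{n+1}] ⇒ (1 − 2/7z)y_{n+1} = (1 + 5/7z)y_n
  Hence R(z) = (1 + 5/7z)/(1 − 2/7z).

Find x<0 with |R(x)|<1.
x=-0.32: |R|=0.7068
R=−1: 1+5/7x = −1+2/7x ⇒ -3/7x=2 ⇒ x=2/(-3/7)=-4.6667
Confirm numerically:
  x=-3.800: |R|=0.82192 <1
  x=-2.889: |R|=0.58264 <1
  x=-2.775: |R|=0.54781 <1
  x=-5.177: |R|=1.08822 >1
  x=-4.889: |R|=1.03975 >1
  x=-4.689: |R|=1.00409 >1
Interval (-4.6667, 0).

(-4.6667,0); λ=-7 ⇒ h* = (14/3)/7 = 0.6667.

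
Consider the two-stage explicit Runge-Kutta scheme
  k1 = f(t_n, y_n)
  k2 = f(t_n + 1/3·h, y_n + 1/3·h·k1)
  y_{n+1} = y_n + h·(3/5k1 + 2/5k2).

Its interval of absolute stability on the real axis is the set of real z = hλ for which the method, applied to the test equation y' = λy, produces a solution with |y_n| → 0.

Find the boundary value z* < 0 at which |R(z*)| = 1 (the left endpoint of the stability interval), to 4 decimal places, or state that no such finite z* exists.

Set f=λy, z=hλ:
  k1=λy_n ⇒ h·k1=z·y_n;  k2=λ(1+1/3z)y_n ⇒ h·k2=z(1+1/3z)y_n
  y_{n+1}/y_n = 1 + 3/5z + 2/5z(1+1/3z) = 1 + z + 2/15z²
  ⇒ R(z) = 1 + z + 2/15z².

Find x<0 with |R(x)|<1.
x=-1.33: |R|=0.0941
R=1: x+2/15x²=0 ⇒ x=−15/2=-7.5000; min R=1−1/(4·2/15)=-0.8750>−1
Confirm numerically:
  x=-6.461: |R|=0.10494 <1
  x=-4.949: |R|=0.68332 <1
  x=-4.722: |R|=0.74903 <1
  x=-7.724: |R|=1.23069 >1
  x=-7.627: |R|=1.12915 >1
Stable set (-7.5000, 0).

z* = -7.5000.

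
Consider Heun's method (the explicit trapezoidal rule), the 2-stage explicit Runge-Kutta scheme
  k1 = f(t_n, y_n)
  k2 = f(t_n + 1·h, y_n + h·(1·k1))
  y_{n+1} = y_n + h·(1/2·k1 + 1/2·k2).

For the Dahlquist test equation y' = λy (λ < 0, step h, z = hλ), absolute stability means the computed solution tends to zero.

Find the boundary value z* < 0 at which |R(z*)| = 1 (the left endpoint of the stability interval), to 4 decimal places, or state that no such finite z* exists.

left endpoint -2.0000.

Set f=λy, z=hλ:
  order 2, 2-stage ⇒ R(z)=1+z+z^2/2
  (e.g. R(-1.53)=0.64045, |R|=0.64045)

Find x<0 with |R(x)|<1.
x=-1.53: |R|=0.6404
|R(-2.13)|=1.1384 |R(-1.58)|=0.6682 |R(-1.38)|=0.5722
Bisect:
  x_lo=-2.5837 |R|=1.7540  x_hi=-0.1292 |R|=0.8792
  mid=-1.35644 |R|=0.56352 →hi
  mid=-1.97006 |R|=0.97051 →hi
  mid=-2.27688 |R|=1.31521 →lo
  mid=-2.12347 |R|=1.13109 →lo
  mid=-2.04677 |R|=1.04786 →lo
  mid=-2.00841 |R|=1.00845 →lo
  mid=-1.98924 |R|=0.98930 →hi
  ...
  [-2.00003,-1.99988] ⇒ x*=-2.0000
So |R|<1 on (-2.0000, 0).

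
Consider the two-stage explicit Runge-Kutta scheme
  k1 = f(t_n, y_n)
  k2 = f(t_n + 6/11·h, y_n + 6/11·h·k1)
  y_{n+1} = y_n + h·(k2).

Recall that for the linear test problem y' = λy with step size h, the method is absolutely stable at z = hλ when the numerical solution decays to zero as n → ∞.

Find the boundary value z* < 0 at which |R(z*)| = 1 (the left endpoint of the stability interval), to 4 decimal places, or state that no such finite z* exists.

Test eqn y'=λy, z=hλ:
  k1=λy_n ⇒ h·k1=z·y_n;  k2=λ(1+6/11z)y_n ⇒ h·k2=z(1+6/11z)y_n
  y_{n+1}/y_n = 1 + z(1+6/11z) = 1 + z + 6/11z²
  R(z) = 1 + z + 6/11z².

Solve |R(x)|<1 on ℝ⁻.
x=-1.67: |R|=0.8512
R=1: x+6/11x²=0 ⇒ x=−11/6=-1.8333; min R=1−1/(4·6/11)=0.5417>−1
Confirm numerically:
  x=-1.667: |R|=0.84876 <1
  x=-1.253: |R|=0.60337 <1
  x=-1.098: |R|=0.55960 <1
  x=-0.788: |R|=0.55070 <1
  x=-2.147: |R|=1.36733 >1
Stable set (-1.8333, 0).

z* = -1.8333.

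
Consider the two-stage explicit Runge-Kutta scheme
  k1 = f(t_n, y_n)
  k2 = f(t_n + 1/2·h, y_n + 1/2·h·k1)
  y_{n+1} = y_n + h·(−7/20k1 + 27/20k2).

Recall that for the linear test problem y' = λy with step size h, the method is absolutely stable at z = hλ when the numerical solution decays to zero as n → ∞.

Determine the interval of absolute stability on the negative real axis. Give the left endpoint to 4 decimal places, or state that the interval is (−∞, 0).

Test eqn y'=λy, z=hλ:
  k1=λy_n ⇒ h·k1=z·y_n;  k2=λ(1+1/2z)y_n ⇒ h·k2=z(1+1/2z)y_n
  y_{n+1}/y_n = 1 − 7/20z + 27/20z(1+1/2z) = 1 + z + 27/40z²
  Hence R(z) = 1 + z + 27/40z².

Find x<0 with |R(x)|<1.
x=-0.54: |R|=0.6568
R=1: x+27/40x²=0 ⇒ x=−40/27=-1.4815; min R=1−1/(4·27/40)=0.6296>−1
Confirm numerically:
  x=-1.262: |R|=0.81303 <1
  x=-1.183: |R|=0.76166 <1
  x=-1.137: |R|=0.73562 <1
  x=-0.731: |R|=0.62969 <1
  x=-2.046: |R|=1.77963 >1
  x=-1.902: |R|=1.53988 >1
Interval (-1.4815, 0).

(-1.4815, 0).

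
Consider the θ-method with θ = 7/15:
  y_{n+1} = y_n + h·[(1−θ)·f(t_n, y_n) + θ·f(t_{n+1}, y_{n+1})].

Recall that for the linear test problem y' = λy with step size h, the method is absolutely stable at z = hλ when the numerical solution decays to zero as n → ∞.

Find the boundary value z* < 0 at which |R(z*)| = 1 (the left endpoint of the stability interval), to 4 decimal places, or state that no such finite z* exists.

Test eqn y'=λy, z=hλ:
  y_{n+1} = y_n + z·[8/15·y_n + 7/15·y_{n+1}] ⇒ (1 − 7/15z)y_{n+1} = (1 + 8/15z)y_n
  ⇒ R(z) = (1 + 8/15z)/(1 − 7/15z).

Boundary: |R(x)|=1, x<0.
x=-0.77: |R|=0.4335
R=−1: 1+8/15x = −1+7/15x ⇒ -1/15x=2 ⇒ x=2/(-1/15)=-30.0000
Confirm numerically:
  x=-29.554: |R|=0.99799 <1
  x=-23.038: |R|=0.96050 <1
  x=-18.674: |R|=0.92227 <1
  x=-17.858: |R|=0.91328 <1
  x=-30.412: |R|=1.00181 >1
  x=-30.342: |R|=1.00150 >1
  x=-30.123: |R|=1.00054 >1
Stable set (-30.0000, 0).

left endpoint -30.0000.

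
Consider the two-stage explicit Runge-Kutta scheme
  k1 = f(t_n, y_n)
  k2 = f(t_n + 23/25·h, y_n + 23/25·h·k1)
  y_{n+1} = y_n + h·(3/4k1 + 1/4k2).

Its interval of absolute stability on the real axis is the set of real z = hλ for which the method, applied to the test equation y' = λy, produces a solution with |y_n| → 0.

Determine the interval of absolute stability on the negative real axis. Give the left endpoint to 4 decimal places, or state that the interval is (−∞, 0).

(-4.3478, 0).

With y'=λy (z=hλ):
  k1=λy_n ⇒ h·k1=z·y_n;  k2=λ(1+23/25z)y_n ⇒ h·k2=z(1+23/25z)y_n
  y_{n+1}/y_n = 1 + 3/4z + 1/4z(1+23/25z) = 1 + z + 23/100z²
  Hence R(z) = 1 + z + 23/100z².

Need |R(x)|<1, x<0.
x=-0.46: |R|=0.5887
R=1: x+23/100x²=0 ⇒ x=−100/23=-4.3478; min R=1−1/(4·23/100)=-0.0870>−1
Confirm numerically:
  x=-4.313: |R|=0.96545 <1
  x=-4.006: |R|=0.68505 <1
  x=-3.432: |R|=0.27708 <1
  x=-2.865: |R|=0.02289 <1
  x=-4.658: |R|=1.33230 >1
  x=-4.487: |R|=1.14363 >1
So |R|<1 on (-4.3478, 0).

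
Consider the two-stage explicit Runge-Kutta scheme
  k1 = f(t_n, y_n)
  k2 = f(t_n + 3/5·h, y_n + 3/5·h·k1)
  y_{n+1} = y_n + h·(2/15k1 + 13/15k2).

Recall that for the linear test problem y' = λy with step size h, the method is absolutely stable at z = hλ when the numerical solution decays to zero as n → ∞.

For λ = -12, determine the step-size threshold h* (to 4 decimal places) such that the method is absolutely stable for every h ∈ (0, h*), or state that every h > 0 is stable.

Set f=λy, z=hλ:
  k1=λy_n ⇒ h·k1=z·y_n;  k2=λ(1+3/5z)y_n ⇒ h·k2=z(1+3/5z)y_n
  y_{n+1}/y_n = 1 + 2/15z + 13/15z(1+3/5z) = 1 + z + 13/25z²
  ⇒ R(z) = 1 + z + 13/25z².

Solve |R(x)|<1 on ℝ⁻.
x=-1.55: |R|=0.6993
R=1: x+13/25x²=0 ⇒ x=−25/13=-1.9231; min R=1−1/(4·13/25)=0.5192>−1
Confirm numerically:
  x=-1.438: |R|=0.63728 <1
  x=-0.986: |R|=0.51954 <1
  x=-0.776: |R|=0.53713 <1
  x=-2.462: |R|=1.68995 >1
  x=-2.148: |R|=1.25123 >1
Interval (-1.9231, 0).

(-1.9231,0); λ=-12 ⇒ h* = (25/13)/12 = 0.1603.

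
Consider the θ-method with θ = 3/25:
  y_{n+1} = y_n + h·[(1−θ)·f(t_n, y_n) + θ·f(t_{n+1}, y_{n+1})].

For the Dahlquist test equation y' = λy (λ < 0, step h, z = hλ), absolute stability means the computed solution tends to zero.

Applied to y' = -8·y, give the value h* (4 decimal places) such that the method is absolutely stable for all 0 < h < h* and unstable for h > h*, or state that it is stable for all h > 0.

(-2.6316,0); λ=-8 ⇒ h* = (50/19)/8 = 0.3289.

Test eqn y'=λy, z=hλ:
  y_{n+1} = y_n + z·[22/25·y_n + 3/25·y_{n+1}] ⇒ (1 − 3/25z)y_{n+1} = (1 + 22/25z)y_n
  R(z) = (1 + 22/25z)/(1 − 3/25z).

Solve |R(x)|<1 on ℝ⁻.
x=-1.29: |R|=0.1171
R=−1: 1+22/25x = −1+3/25x ⇒ -19/25x=2 ⇒ x=2/(-19/25)=-2.6316
Confirm numerically:
  x=-1.466: |R|=0.24668 <1
  x=-1.356: |R|=0.16623 <1
  x=-1.215: |R|=0.06039 <1
  x=-1.174: |R|=0.02903 <1
  x=-3.203: |R|=1.31370 >1
  x=-3.115: |R|=1.26743 >1
  x=-2.936: |R|=1.17108 >1
So |R|<1 on (-2.6316, 0).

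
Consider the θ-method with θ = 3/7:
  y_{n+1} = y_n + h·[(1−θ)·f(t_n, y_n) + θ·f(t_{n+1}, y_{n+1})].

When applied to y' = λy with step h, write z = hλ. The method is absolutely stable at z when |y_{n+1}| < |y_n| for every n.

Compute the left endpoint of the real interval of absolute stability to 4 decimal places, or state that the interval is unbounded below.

z* = -14.0000.

Set f=λy, z=hλ:
  y_{n+1} = y_n + z·[4/7·y_n + 3/7·y_{n+1}] ⇒ (1 − 3/7z)y_{n+1} = (1 + 4/7z)y_n
  so R(z) = (1 + 4/7z)/(1 − 3/7z).

Find x<0 with |R(x)|<1.
x=-1.2: |R|=0.2075
R=−1: 1+4/7x = −1+3/7x ⇒ -1/7x=2 ⇒ x=2/(-1/7)=-14.0000
Confirm numerically:
  x=-11.870: |R|=0.95001 <1
  x=-11.672: |R|=0.94459 <1
  x=-8.895: |R|=0.84845 <1
  x=-14.210: |R|=1.00423 >1
  x=-14.093: |R|=1.00189 >1
Interval (-14.0000, 0).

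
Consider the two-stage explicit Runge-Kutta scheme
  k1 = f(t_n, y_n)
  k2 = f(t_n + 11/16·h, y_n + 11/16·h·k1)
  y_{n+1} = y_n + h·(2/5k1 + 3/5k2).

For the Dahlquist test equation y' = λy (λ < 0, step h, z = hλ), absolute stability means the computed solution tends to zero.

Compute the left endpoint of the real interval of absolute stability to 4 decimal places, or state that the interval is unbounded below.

z* = -2.4242.

On y'=λy, z=hλ:
  k1=λy_n ⇒ h·k1=z·y_n;  k2=λ(1+11/16z)y_n ⇒ h·k2=z(1+11/16z)y_n
  y_{n+1}/y_n = 1 + 2/5z + 3/5z(1+11/16z) = 1 + z + 33/80z²
  so R(z) = 1 + z + 33/80z².

Need |R(x)|<1, x<0.
x=-0.98: |R|=0.4162
R=1: x+33/80x²=0 ⇒ x=−80/33=-2.4242; min R=1−1/(4·33/80)=0.3939>−1
Confirm numerically:
  x=-2.228: |R|=0.81964 <1
  x=-2.154: |R|=0.75988 <1
  x=-1.526: |R|=0.43458 <1
  x=-2.757: |R|=1.37843 >1
  x=-2.662: |R|=1.26108 >1
  x=-2.478: |R|=1.05495 >1
Interval (-2.4242, 0).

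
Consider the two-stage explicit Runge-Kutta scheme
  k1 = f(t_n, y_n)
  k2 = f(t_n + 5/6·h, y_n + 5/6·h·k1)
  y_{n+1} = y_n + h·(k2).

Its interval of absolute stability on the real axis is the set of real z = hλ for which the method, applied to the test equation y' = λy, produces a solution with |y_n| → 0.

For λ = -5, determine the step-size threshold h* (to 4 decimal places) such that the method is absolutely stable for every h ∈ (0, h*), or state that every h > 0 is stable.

(-1.2000,0); λ=-5 ⇒ h* = (6/5)/5 = 0.2400.

Set f=λy, z=hλ:
  k1=λy_n ⇒ h·k1=z·y_n;  k2=λ(1+5/6z)y_n ⇒ h·k2=z(1+5/6z)y_n
  y_{n+1}/y_n = 1 + z(1+5/6z) = 1 + z + 5/6z²
  R(z) = 1 + z + 5/6z².

Solve |R(x)|<1 on ℝ⁻.
x=-1.34: |R|=1.1563
R=1: x+5/6x²=0 ⇒ x=−6/5=-1.2000; min R=1−1/(4·5/6)=0.7000>−1
Confirm numerically:
  x=-1.099: |R|=0.90750 <1
  x=-1.083: |R|=0.89441 <1
  x=-0.768: |R|=0.72352 <1
  x=-1.650: |R|=1.61875 >1
  x=-1.307: |R|=1.11654 >1
Stable set (-1.2000, 0).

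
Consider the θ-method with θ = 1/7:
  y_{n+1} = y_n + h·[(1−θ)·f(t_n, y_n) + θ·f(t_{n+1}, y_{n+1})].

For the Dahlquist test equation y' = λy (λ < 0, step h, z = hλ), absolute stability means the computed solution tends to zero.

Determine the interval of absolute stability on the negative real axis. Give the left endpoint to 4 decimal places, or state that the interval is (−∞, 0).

(-2.8000, 0).

On y'=λy, z=hλ:
  y_{n+1} = y_n + z·[6/7·y_n + 1/7·y_{n+1}] ⇒ (1 − 1/7z)y_{n+1} = (1 + 6/7z)y_n
  R(z) = (1 + 6/7z)/(1 − 1/7z).

Solve |R(x)|<1 on ℝ⁻.
x=-0.48: |R|=0.5508
R=−1: 1+6/7x = −1+1/7x ⇒ -5/7x=2 ⇒ x=2/(-5/7)=-2.8000
Confirm numerically:
  x=-2.777: |R|=0.98824 <1
  x=-2.546: |R|=0.86696 <1
  x=-2.014: |R|=0.56401 <1
  x=-1.425: |R|=0.18398 <1
  x=-3.216: |R|=1.20360 >1
  x=-3.168: |R|=1.18096 >1
Interval (-2.8000, 0).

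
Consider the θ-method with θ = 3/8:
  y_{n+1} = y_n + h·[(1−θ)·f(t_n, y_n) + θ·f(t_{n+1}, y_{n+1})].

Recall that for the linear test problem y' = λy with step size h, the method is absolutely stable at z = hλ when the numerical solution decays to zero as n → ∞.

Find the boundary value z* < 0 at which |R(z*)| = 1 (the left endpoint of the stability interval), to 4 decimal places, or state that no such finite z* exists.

With y'=λy (z=hλ):
  y_{n+1} = y_n + z·[5/8·y_n + 3/8·y_{n+1}] ⇒ (1 − 3/8z)y_{n+1} = (1 + 5/8z)y_n
  Hence R(z) = (1 + 5/8z)/(1 − 3/8z).

Solve |R(x)|<1 on ℝ⁻.
x=-0.93: |R|=0.3105
R=−1: 1+5/8x = −1+3/8x ⇒ -1/4x=2 ⇒ x=2/(-1/4)=-8.0000
Confirm numerically:
  x=-7.108: |R|=0.93916 <1
  x=-6.247: |R|=0.86889 <1
  x=-5.404: |R|=0.78556 <1
  x=-8.363: |R|=1.02194 >1
  x=-8.283: |R|=1.01723 >1
  x=-8.047: |R|=1.00292 >1
Stable set (-8.0000, 0).

z* = -8.0000.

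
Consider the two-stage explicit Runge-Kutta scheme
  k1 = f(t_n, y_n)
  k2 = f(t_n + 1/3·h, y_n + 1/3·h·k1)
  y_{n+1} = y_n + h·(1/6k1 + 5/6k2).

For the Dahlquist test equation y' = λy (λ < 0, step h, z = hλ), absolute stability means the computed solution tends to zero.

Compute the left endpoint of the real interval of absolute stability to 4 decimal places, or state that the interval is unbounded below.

On y'=λy, z=hλ:
  k1=λy_n ⇒ h·k1=z·y_n;  k2=λ(1+1/3z)y_n ⇒ h·k2=z(1+1/3z)y_n
  y_{n+1}/y_n = 1 + 1/6z + 5/6z(1+1/3z) = 1 + z + 5/18z²
  Hence R(z) = 1 + z + 5/18z².

Need |R(x)|<1, x<0.
x=-0.62: |R|=0.4868
R=1: x+5/18x²=0 ⇒ x=−18/5=-3.6000; min R=1−1/(4·5/18)=0.1000>−1
Confirm numerically:
  x=-3.060: |R|=0.54100 <1
  x=-3.046: |R|=0.53125 <1
  x=-1.696: |R|=0.10300 <1
  x=-4.037: |R|=1.49005 >1
  x=-3.706: |R|=1.10912 >1
So |R|<1 on (-3.6000, 0).

z* = -3.6000.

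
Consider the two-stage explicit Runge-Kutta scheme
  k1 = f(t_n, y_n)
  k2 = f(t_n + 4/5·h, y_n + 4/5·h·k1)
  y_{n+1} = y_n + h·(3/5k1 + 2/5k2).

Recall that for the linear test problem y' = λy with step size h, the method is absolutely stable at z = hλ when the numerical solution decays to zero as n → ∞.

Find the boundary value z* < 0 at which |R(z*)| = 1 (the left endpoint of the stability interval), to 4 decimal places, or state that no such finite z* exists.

With y'=λy (z=hλ):
  k1=λy_n ⇒ h·k1=z·y_n;  k2=λ(1+4/5z)y_n ⇒ h·k2=z(1+4/5z)y_n
  y_{n+1}/y_n = 1 + 3/5z + 2/5z(1+4/5z) = 1 + z + 8/25z²
  so R(z) = 1 + z + 8/25z².

Find x<0 with |R(x)|<1.
x=-0.61: |R|=0.5091
R=1: x+8/25x²=0 ⇒ x=−25/8=-3.1250; min R=1−1/(4·8/25)=0.2188>−1
Confirm numerically:
  x=-2.679: |R|=0.61765 <1
  x=-1.659: |R|=0.22173 <1
  x=-1.575: |R|=0.21880 <1
  x=-3.687: |R|=1.66307 >1
  x=-3.550: |R|=1.48280 >1
  x=-3.539: |R|=1.46885 >1
Stable set (-3.1250, 0).

z* = -3.1250.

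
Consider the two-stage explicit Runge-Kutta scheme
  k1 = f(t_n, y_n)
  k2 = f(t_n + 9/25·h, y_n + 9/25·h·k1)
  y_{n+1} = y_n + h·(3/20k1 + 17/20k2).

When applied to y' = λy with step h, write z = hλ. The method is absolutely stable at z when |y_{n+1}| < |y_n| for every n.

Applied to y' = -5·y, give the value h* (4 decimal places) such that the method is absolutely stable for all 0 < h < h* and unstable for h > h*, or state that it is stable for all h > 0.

(-3.2680,0); λ=-5 ⇒ h* = (500/153)/5 = 0.6536.

With y'=λy (z=hλ):
  k1=λy_n ⇒ h·k1=z·y_n;  k2=λ(1+9/25z)y_n ⇒ h·k2=z(1+9/25z)y_n
  y_{n+1}/y_n = 1 + 3/20z + 17/20z(1+9/25z) = 1 + z + 153/500z²
  so R(z) = 1 + z + 153/500z².

Boundary: |R(x)|=1, x<0.
x=-0.54: |R|=0.5492
R=1: x+153/500x²=0 ⇒ x=−500/153=-3.2680; min R=1−1/(4·153/500)=0.1830>−1
Confirm numerically:
  x=-2.320: |R|=0.32701 <1
  x=-1.545: |R|=0.18543 <1
  x=-1.444: |R|=0.19405 <1
  x=-3.633: |R|=1.40580 >1
  x=-3.340: |R|=1.07361 >1
Interval (-3.2680, 0).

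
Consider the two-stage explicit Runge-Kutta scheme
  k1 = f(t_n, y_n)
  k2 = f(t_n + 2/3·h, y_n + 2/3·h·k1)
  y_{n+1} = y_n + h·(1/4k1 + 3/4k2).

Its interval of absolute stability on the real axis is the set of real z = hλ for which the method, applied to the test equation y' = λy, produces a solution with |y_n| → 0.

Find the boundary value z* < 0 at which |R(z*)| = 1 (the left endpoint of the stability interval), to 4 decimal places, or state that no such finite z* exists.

left endpoint -2.0000.

Test eqn y'=λy, z=hλ:
  k1=λy_n ⇒ h·k1=z·y_n;  k2=λ(1+2/3z)y_n ⇒ h·k2=z(1+2/3z)y_n
  y_{n+1}/y_n = 1 + 1/4z + 3/4z(1+2/3z) = 1 + z + 1/2z²
  ⇒ R(z) = 1 + z + 1/2z².

Solve |R(x)|<1 on ℝ⁻.
x=-0.82: |R|=0.5162
R=1: x+1/2x²=0 ⇒ x=−2=-2.0000; min R=1−1/(4·1/2)=0.5000>−1
Confirm numerically:
  x=-0.979: |R|=0.50022 <1
  x=-0.860: |R|=0.50980 <1
  x=-0.848: |R|=0.51155 <1
  x=-2.172: |R|=1.18679 >1
  x=-2.031: |R|=1.03148 >1
Interval (-2.0000, 0).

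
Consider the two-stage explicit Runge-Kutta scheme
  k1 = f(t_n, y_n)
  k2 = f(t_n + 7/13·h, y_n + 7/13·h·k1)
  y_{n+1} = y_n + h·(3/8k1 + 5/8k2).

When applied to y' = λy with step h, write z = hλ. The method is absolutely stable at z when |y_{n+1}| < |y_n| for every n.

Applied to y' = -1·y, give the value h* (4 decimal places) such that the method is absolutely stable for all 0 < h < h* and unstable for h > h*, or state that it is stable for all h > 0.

(-2.9714,0); λ=-1 ⇒ h* = (104/35)/1 = 2.9714.

Test eqn y'=λy, z=hλ:
  k1=λy_n ⇒ h·k1=z·y_n;  k2=λ(1+7/13z)y_n ⇒ h·k2=z(1+7/13z)y_n
  y_{n+1}/y_n = 1 + 3/8z + 5/8z(1+7/13z) = 1 + z + 35/104z²
  ⇒ R(z) = 1 + z + 35/104z².

Boundary: |R(x)|=1, x<0.
x=-1.44: |R|=0.2578
R=1: x+35/104x²=0 ⇒ x=−104/35=-2.9714; min R=1−1/(4·35/104)=0.2571>−1
Confirm numerically:
  x=-2.177: |R|=0.41797 <1
  x=-1.755: |R|=0.28155 <1
  x=-1.733: |R|=0.27772 <1
  x=-3.567: |R|=1.71494 >1
  x=-3.527: |R|=1.65945 >1
  x=-3.090: |R|=1.12330 >1
Interval (-2.9714, 0).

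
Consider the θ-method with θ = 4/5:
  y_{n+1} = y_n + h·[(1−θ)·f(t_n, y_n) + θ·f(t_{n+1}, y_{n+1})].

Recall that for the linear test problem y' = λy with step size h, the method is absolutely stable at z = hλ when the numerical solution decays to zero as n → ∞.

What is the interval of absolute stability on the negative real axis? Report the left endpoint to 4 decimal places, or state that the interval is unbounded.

(−∞, 0) — no finite endpoint.

Test eqn y'=λy, z=hλ:
  y_{n+1} = y_n + z·[1/5·y_n + 4/5·y_{n+1}] ⇒ (1 − 4/5z)y_{n+1} = (1 + 1/5z)y_n
  Hence R(z) = (1 + 1/5z)/(1 − 4/5z).

Solve |R(x)|<1 on ℝ⁻.
x=-0.96: |R|=0.4570
x=-2: |R|=0.2308
x=-10: |R|=0.1111
x=-100: |R|=0.2346
θ=4/5≥1/2 ⇒ |1+1/5x|<|1−4/5x| ∀x<0 ⇒ unbounded interval.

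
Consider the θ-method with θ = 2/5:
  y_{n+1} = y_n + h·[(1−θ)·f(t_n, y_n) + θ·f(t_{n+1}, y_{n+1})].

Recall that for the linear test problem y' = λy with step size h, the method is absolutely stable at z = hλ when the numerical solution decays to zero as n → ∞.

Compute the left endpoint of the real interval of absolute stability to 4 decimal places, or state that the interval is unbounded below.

z* = -10.0000.

Set f=λy, z=hλ:
  y_{n+1} = y_n + z·[3/5·y_n + 2/5·y_{n+1}] ⇒ (1 − 2/5z)y_{n+1} = (1 + 3/5z)y_n
  Hence R(z) = (1 + 3/5z)/(1 − 2/5z).

Find x<0 with |R(x)|<1.
x=-1.52: |R|=0.0547
R=−1: 1+3/5x = −1+2/5x ⇒ -1/5x=2 ⇒ x=2/(-1/5)=-10.0000
Confirm numerically:
  x=-9.171: |R|=0.96448 <1
  x=-7.836: |R|=0.89532 <1
  x=-5.453: |R|=0.71413 <1
  x=-5.365: |R|=0.70534 <1
  x=-10.543: |R|=1.02082 >1
  x=-10.383: |R|=1.01486 >1
  x=-10.097: |R|=1.00385 >1
So |R|<1 on (-10.0000, 0).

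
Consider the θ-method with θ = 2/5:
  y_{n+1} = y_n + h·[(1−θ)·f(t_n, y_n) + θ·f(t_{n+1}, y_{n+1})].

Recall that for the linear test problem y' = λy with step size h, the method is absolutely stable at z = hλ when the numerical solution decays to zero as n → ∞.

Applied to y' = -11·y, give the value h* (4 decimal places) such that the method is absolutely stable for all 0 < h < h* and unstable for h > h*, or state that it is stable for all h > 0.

(-10.0000,0); λ=-11 ⇒ h* = (10)/11 = 0.9091.

Test eqn y'=λy, z=hλ:
  y_{n+1} = y_n + z·[3/5·y_n + 2/5·y_{n+1}] ⇒ (1 − 2/5z)y_{n+1} = (1 + 3/5z)y_n
  so R(z) = (1 + 3/5z)/(1 − 2/5z).

Solve |R(x)|<1 on ℝ⁻.
x=-0.81: |R|=0.3882
R=−1: 1+3/5x = −1+2/5x ⇒ -1/5x=2 ⇒ x=2/(-1/5)=-10.0000
Confirm numerically:
  x=-8.735: |R|=0.94370 <1
  x=-6.600: |R|=0.81319 <1
  x=-6.338: |R|=0.79283 <1
  x=-10.565: |R|=1.02162 >1
  x=-10.237: |R|=1.00930 >1
  x=-10.048: |R|=1.00191 >1
Stable set (-10.0000, 0).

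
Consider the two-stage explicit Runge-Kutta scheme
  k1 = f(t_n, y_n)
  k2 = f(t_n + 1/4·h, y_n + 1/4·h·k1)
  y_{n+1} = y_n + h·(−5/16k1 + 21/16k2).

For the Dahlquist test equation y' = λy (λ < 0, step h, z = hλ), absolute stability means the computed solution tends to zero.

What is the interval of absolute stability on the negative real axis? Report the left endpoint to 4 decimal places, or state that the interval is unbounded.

z∈(-3.0476,0).

On y'=λy, z=hλ:
  k1=λy_n ⇒ h·k1=z·y_n;  k2=λ(1+1/4z)y_n ⇒ h·k2=z(1+1/4z)y_n
  y_{n+1}/y_n = 1 − 5/16z + 21/16z(1+1/4z) = 1 + z + 21/64z²
  ⇒ R(z) = 1 + z + 21/64z².

Need |R(x)|<1, x<0.
x=-1.71: |R|=0.2495
R=1: x+21/64x²=0 ⇒ x=−64/21=-3.0476; min R=1−1/(4·21/64)=0.2381>−1
Confirm numerically:
  x=-2.934: |R|=0.89062 <1
  x=-1.493: |R|=0.23841 <1
  x=-1.436: |R|=0.24063 <1
  x=-3.608: |R|=1.66342 >1
  x=-3.425: |R|=1.42411 >1
  x=-3.277: |R|=1.24665 >1
Interval (-3.0476, 0).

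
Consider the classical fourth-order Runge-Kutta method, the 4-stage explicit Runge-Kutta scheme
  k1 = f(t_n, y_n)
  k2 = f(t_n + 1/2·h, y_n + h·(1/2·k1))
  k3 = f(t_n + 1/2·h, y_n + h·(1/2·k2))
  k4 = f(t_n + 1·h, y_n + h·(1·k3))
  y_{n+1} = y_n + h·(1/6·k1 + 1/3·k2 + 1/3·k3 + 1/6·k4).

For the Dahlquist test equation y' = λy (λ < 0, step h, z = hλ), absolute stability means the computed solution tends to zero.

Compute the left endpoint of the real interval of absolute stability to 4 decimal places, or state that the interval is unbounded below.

Test eqn y'=λy, z=hλ:
  order 4, 4-stage ⇒ R(z)=1+z+z^2/2+z^3/6+z^4/24
  (e.g. R(-1.31)=0.29608, |R|=0.29608)

Need |R(x)|<1, x<0.
x=-1.31: |R|=0.2961
|R(-1.89)|=0.3025 |R(-1.78)|=0.2825 |R(-0.92)|=0.4033
Bisect:
  x_lo=-3.4762 |R|=2.6489  x_hi=-0.0911 |R|=0.9129
  mid=-1.78363 |R|=0.28302 →hi
  mid=-2.62991 |R|=0.78991 →hi
  mid=-3.05305 |R|=1.48466 →lo
  mid=-2.84148 |R|=1.08807 →lo
  mid=-2.73570 |R|=0.92776 →hi
  mid=-2.78859 |R|=1.00498 →lo
  mid=-2.76214 |R|=0.96565 →hi
  ...
  [-2.78549,-2.78528] ⇒ x*=-2.7853
So |R|<1 on (-2.7853, 0).

z* = -2.7853.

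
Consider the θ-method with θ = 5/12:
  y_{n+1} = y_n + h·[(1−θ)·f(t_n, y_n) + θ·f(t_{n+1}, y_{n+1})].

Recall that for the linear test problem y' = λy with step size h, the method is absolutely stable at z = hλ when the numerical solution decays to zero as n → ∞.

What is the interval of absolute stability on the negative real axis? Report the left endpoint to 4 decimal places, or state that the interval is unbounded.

(-12.0000, 0).

Set f=λy, z=hλ:
  y_{n+1} = y_n + z·[7/12·y_n + 5/12·y_{n+1}] ⇒ (1 − 5/12z)y_{n+1} = (1 + 7/12z)y_n
  Hence R(z) = (1 + 7/12z)/(1 − 5/12z).

Need |R(x)|<1, x<0.
x=-1.21: |R|=0.1956
R=−1: 1+7/12x = −1+5/12x ⇒ -1/6x=2 ⇒ x=2/(-1/6)=-12.0000
Confirm numerically:
  x=-10.282: |R|=0.94581 <1
  x=-6.589: |R|=0.75922 <1
  x=-6.256: |R|=0.73457 <1
  x=-12.522: |R|=1.01399 >1
  x=-12.356: |R|=1.00965 >1
  x=-12.299: |R|=1.00814 >1
Interval (-12.0000, 0).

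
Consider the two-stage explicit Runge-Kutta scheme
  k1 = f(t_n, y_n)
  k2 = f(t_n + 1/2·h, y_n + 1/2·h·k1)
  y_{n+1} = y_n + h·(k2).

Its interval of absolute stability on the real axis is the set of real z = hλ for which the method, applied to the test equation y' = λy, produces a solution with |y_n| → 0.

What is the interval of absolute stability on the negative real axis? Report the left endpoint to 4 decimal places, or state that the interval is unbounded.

(-2.0000, 0).

Test eqn y'=λy, z=hλ:
  k1=λy_n ⇒ h·k1=z·y_n;  k2=λ(1+1/2z)y_n ⇒ h·k2=z(1+1/2z)y_n
  y_{n+1}/y_n = 1 + z(1+1/2z) = 1 + z + 1/2z²
  ⇒ R(z) = 1 + z + 1/2z².

Boundary: |R(x)|=1, x<0.
x=-0.35: |R|=0.7113
R=1: x+1/2x²=0 ⇒ x=−2=-2.0000; min R=1−1/(4·1/2)=0.5000>−1
Confirm numerically:
  x=-1.727: |R|=0.76426 <1
  x=-1.693: |R|=0.74012 <1
  x=-1.089: |R|=0.50396 <1
  x=-2.183: |R|=1.19974 >1
  x=-2.106: |R|=1.11162 >1
Stable set (-2.0000, 0).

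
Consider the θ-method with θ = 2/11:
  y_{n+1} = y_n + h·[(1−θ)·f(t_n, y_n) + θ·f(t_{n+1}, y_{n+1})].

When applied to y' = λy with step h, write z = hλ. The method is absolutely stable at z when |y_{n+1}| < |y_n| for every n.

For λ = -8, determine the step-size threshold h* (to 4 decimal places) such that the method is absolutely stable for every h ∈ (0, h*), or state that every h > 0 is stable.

(-3.1429,0); λ=-8 ⇒ h* = (22/7)/8 = 0.3929.

On y'=λy, z=hλ:
  y_{n+1} = y_n + z·[9/11·y_n + 2/11·y_{n+1}] ⇒ (1 − 2/11z)y_{n+1} = (1 + 9/11z)y_n
  so R(z) = (1 + 9/11z)/(1 − 2/11z).

Need |R(x)|<1, x<0.
x=-1.69: |R|=0.2928
R=−1: 1+9/11x = −1+2/11x ⇒ -7/11x=2 ⇒ x=2/(-7/11)=-3.1429
Confirm numerically:
  x=-2.556: |R|=0.74503 <1
  x=-2.464: |R|=0.70166 <1
  x=-2.180: |R|=0.56120 <1
  x=-1.903: |R|=0.41382 <1
  x=-3.551: |R|=1.15783 >1
  x=-3.235: |R|=1.03692 >1
So |R|<1 on (-3.1429, 0).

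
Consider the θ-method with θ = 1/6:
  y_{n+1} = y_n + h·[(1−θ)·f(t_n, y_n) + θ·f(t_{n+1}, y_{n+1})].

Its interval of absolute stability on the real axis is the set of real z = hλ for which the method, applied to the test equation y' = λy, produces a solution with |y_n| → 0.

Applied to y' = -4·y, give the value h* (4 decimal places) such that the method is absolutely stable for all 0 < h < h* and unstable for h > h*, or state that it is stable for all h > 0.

(-3.0000,0); λ=-4 ⇒ h* = (3)/4 = 0.7500.

Set f=λy, z=hλ:
  y_{n+1} = y_n + z·[5/6·y_n + 1/6·y_{n+1}] ⇒ (1 − 1/6z)y_{n+1} = (1 + 5/6z)y_n
  ⇒ R(z) = (1 + 5/6z)/(1 − 1/6z).

Solve |R(x)|<1 on ℝ⁻.
x=-1.76: |R|=0.3608
R=−1: 1+5/6x = −1+1/6x ⇒ -2/3x=2 ⇒ x=2/(-2/3)=-3.0000
Confirm numerically:
  x=-2.792: |R|=0.90537 <1
  x=-2.391: |R|=0.70969 <1
  x=-2.312: |R|=0.66891 <1
  x=-2.062: |R|=0.53461 <1
  x=-3.528: |R|=1.22166 >1
  x=-3.486: |R|=1.20493 >1
  x=-3.415: |R|=1.17631 >1
Stable set (-3.0000, 0).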